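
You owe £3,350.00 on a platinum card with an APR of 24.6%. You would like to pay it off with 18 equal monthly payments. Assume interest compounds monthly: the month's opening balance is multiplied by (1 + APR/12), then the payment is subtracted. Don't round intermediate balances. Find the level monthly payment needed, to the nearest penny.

£224.44

Monthly rate r = 24.6%/12 = 2.05% = 0.0205.
Level-payment amortization: P = B₀·r / (1 − (1+r)^(−n)) = 3350.00·0.0205 / (1 − 1.0205^(−18)).
Denominator 1 − (1+r)^(−18) = 0.305989826.
P = 68.675 / 0.305989826 ≈ 224.44.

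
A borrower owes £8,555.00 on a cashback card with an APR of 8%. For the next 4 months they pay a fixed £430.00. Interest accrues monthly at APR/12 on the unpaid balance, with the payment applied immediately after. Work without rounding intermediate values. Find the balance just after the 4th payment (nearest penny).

Monthly rate r = 8%/12 = 0.666667% = 0.00666667.
Each month: B ← B·(1+r) − £430.00.
Month 1: interest £57.03; balance after payment £8,182.03.
Month 2: interest £54.55; balance after payment £7,806.58.
Month 3: interest £52.04; balance after payment £7,428.62.
Month 4: interest £49.52; balance after payment £7,048.15.

£7,048.15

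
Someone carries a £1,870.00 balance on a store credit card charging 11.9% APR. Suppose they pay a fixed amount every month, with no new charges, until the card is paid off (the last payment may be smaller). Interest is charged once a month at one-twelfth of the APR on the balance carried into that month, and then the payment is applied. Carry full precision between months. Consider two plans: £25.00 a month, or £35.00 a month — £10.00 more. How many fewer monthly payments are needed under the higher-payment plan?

Monthly rate r = 11.9%/12 = 0.991667% = 0.00991667.
At £25.00/mo: n = ⌈−ln(1 − rB₀/P)/ln(1+r)⌉ = 138 payments (last £5.09); total interest = total paid − £1,870.00 = £1,560.09.
At £35.00/mo: 77 payments (last £16.76); total interest £806.76.
Payments saved = 138 − 77 = 61.

61 fewer payments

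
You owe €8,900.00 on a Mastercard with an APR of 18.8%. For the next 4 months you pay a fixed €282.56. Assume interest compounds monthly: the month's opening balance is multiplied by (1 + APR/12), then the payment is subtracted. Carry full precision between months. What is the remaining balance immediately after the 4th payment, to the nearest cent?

Monthly rate r = 18.8%/12 = 1.56667% = 0.0156667.
Each month: B ← B·(1+r) − €282.56.
Month 1: interest €139.43; balance after payment €8,756.87.
Month 2: interest €137.19; balance after payment €8,611.50.
Month 3: interest €134.91; balance after payment €8,463.86.
Month 4: interest €132.60; balance after payment €8,313.90.

€8,313.90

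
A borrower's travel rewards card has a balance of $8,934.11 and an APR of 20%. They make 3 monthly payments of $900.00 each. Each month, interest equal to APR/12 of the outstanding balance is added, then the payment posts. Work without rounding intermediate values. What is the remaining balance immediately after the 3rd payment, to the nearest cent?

Monthly rate r = 20%/12 = 1.66667% = 0.0166667.
Each month: B ← B·(1+r) − $900.00.
Month 1: interest $148.90; balance after payment $8,183.01.
Month 2: interest $136.38; balance after payment $7,419.40.
Month 3: interest $123.66; balance after payment $6,643.05.

$6,643.05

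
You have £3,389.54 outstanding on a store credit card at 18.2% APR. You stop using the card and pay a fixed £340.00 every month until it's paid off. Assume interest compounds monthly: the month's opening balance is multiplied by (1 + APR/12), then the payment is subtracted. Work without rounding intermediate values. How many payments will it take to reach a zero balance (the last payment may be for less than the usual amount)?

Monthly rate r = 18.2%/12 = 1.51667% = 0.0151667.
Recurrence: B ← B·(1+r) − £340.00.
Month 1: interest £51.41; balance after payment £3,100.95.
Month 2: interest £47.03; balance after payment £2,807.98.
Closed form: n = −ln(1 − rB₀/P)/ln(1+r) = −ln(0.8488)/ln(1.01517) ≈ 10.890, so the balance reaches zero during payment 11.

11 payments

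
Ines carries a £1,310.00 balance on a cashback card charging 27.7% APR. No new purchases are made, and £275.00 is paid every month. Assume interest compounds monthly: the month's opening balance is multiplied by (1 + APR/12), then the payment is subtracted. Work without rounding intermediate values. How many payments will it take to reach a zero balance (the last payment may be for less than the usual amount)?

6 months

Monthly rate r = 27.7%/12 = 2.30833% = 0.0230833.
Recurrence: B ← B·(1+r) − £275.00.
Month 1: interest £30.24; balance after payment £1,065.24.
Month 2: interest £24.59; balance after payment £814.83.
Month 3: interest £18.81; balance after payment £558.64.
Month 4: interest £12.90; balance after payment £296.53.
Month 5: interest £6.84; balance after payment £28.38.
Month 6: interest £0.66; balance after payment £0.00.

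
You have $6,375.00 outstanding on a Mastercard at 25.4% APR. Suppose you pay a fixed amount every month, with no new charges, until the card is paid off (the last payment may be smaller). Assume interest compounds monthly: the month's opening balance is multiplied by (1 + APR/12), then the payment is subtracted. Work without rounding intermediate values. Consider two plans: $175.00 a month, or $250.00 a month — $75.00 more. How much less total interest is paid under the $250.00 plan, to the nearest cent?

Monthly rate r = 25.4%/12 = 2.11667% = 0.0211667.
At $175.00/mo: n = ⌈−ln(1 − rB₀/P)/ln(1+r)⌉ = 71 payments (last $68.46); total interest = total paid − $6,375.00 = $5,943.46.
At $250.00/mo: 38 payments (last $11.96); total interest $2,886.96.
Interest saved = $5,943.46 − $2,886.96 = $3,056.50.

$3,056.50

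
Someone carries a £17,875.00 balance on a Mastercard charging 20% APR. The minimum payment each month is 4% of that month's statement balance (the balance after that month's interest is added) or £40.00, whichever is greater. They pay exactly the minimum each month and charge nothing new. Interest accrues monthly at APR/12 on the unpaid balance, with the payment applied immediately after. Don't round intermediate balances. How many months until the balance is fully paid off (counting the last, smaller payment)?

152 months

Monthly rate r = 20%/12 = 1.66667% = 0.0166667.
While 4% of the post-interest balance exceeds £40.00, each month B ← (B·(1+r))·(1 − 0.04), i.e. B shrinks by the factor (1+r)·0.96 = 0.976.
This holds for months 1–120. Entering month 121 the balance is £968.78; 4% of the post-interest balance is now below £40.00, so the flat £40.00 minimum applies from here.
From month 121 a fixed £40.00 at rate r clears £968.78 in 32 more payments. Total: 120 + 32 = 152 months.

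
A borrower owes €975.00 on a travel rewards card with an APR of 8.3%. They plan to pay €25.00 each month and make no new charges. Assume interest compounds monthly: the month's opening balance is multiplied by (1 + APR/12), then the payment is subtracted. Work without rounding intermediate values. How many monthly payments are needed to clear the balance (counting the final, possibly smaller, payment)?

46 months

Monthly rate r = 8.3%/12 = 0.691667% = 0.00691667.
Recurrence: B ← B·(1+r) − €25.00.
Month 1: interest €6.74; balance after payment €956.74.
Month 2: interest €6.62; balance after payment €938.36.
Closed form: n = −ln(1 − rB₀/P)/ln(1+r) = −ln(0.73025)/ln(1.00692) ≈ 45.608, so the balance reaches zero during payment 46.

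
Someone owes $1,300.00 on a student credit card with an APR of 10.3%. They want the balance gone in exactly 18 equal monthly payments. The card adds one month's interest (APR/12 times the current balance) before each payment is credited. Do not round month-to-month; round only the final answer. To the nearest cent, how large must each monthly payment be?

Monthly rate r = 10.3%/12 = 0.858333% = 0.00858333.
Level-payment amortization: P = B₀·r / (1 − (1+r)^(−n)) = 1300.00·0.00858333 / (1 − 1.00858^(−18)).
Denominator 1 − (1+r)^(−18) = 0.142591411.
P = 11.1583 / 0.142591411 ≈ 78.25.

$78.25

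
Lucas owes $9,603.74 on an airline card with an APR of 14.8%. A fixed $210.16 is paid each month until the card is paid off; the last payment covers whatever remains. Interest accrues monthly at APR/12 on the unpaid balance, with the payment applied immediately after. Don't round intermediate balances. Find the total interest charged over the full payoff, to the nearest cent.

$4,613.00

Monthly rate r = 14.8%/12 = 1.23333% = 0.0123333.
Payoff takes n = ⌈−ln(1 − rB₀/P)/ln(1+r)⌉ = ⌈67.646⌉ = 68 payments; the last is $136.02.
Total paid = 67·$210.16 + $136.02 = $14,216.74.
Total interest = total paid − principal = $14,216.74 − $9,603.74 = $4,613.00.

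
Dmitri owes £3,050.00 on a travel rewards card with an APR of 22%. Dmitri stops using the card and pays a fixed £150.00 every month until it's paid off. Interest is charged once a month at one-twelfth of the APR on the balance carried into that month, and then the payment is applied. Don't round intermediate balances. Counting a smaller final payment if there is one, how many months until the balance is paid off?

Monthly rate r = 22%/12 = 1.83333% = 0.0183333.
Recurrence: B ← B·(1+r) − £150.00.
Month 1: interest £55.92; balance after payment £2,955.92.
Month 2: interest £54.19; balance after payment £2,860.11.
Closed form: n = −ln(1 − rB₀/P)/ln(1+r) = −ln(0.62722)/ln(1.01833) ≈ 25.675, so the balance reaches zero during payment 26.

26 months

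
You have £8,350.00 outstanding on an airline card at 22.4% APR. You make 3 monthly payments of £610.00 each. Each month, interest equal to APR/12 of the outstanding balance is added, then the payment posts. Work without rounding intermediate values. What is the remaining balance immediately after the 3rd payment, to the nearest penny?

£6,962.01

Monthly rate r = 22.4%/12 = 1.86667% = 0.0186667.
Each month: B ← B·(1+r) − £610.00.
Month 1: interest £155.87; balance after payment £7,895.87.
Month 2: interest £147.39; balance after payment £7,433.26.
Month 3: interest £138.75; balance after payment £6,962.01.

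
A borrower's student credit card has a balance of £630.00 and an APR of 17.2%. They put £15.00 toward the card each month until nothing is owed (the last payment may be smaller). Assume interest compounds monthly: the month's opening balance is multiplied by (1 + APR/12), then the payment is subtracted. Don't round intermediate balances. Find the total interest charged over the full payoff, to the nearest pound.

£341

Monthly rate r = 17.2%/12 = 1.43333% = 0.0143333.
Payoff takes n = ⌈−ln(1 − rB₀/P)/ln(1+r)⌉ = ⌈64.737⌉ = 65 payments; the last is £11.07.
Total paid = 64·£15.00 + £11.07 = £971.07.
Total interest = total paid − principal = £971.07 − £630.00 = £341.07.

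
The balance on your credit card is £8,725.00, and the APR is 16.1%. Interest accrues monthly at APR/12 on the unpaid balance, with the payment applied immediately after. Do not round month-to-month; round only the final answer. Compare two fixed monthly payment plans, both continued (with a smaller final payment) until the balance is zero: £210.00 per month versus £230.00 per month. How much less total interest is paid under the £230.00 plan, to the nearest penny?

Monthly rate r = 16.1%/12 = 1.34167% = 0.0134167.
At £210.00/mo: n = ⌈−ln(1 − rB₀/P)/ln(1+r)⌉ = 62 payments (last £34.59); total interest = total paid − £8,725.00 = £4,119.59.
At £230.00/mo: 54 payments (last £84.42); total interest £3,549.42.
Interest saved = £4,119.59 − £3,549.42 = £570.17.

£570.17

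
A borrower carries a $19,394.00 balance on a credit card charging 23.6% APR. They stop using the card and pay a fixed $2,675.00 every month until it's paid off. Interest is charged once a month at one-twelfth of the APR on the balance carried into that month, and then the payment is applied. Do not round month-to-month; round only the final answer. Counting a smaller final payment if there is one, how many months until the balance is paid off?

8 payments

Monthly rate r = 23.6%/12 = 1.96667% = 0.0196667.
Recurrence: B ← B·(1+r) − $2,675.00.
Month 1: interest $381.42; balance after payment $17,100.42.
Month 2: interest $336.31; balance after payment $14,761.72.
Closed form: n = −ln(1 − rB₀/P)/ln(1+r) = −ln(0.85741)/ln(1.01967) ≈ 7.899, so the balance reaches zero during payment 8.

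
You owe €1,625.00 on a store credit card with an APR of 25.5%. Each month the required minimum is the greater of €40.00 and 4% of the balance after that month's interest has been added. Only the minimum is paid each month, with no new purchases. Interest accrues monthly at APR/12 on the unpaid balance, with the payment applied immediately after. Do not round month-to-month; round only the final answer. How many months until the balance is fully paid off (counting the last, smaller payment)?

Monthly rate r = 25.5%/12 = 2.125% = 0.02125.
While 4% of the post-interest balance exceeds €40.00, each month B ← (B·(1+r))·(1 − 0.04), i.e. B shrinks by the factor (1+r)·0.96 = 0.9804.
This holds for months 1–26. Entering month 27 the balance is €971.27; 4% of the post-interest balance is now below €40.00, so the flat €40.00 minimum applies from here.
From month 27 a fixed €40.00 at rate r clears €971.27 in 35 more payments. Total: 26 + 35 = 61 months.

61 months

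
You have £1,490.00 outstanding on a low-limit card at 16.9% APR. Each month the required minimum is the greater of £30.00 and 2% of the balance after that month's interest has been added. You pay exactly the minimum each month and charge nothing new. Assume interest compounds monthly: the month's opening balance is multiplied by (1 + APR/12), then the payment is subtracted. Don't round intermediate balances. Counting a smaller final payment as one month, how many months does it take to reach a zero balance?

86 months

Monthly rate r = 16.9%/12 = 1.40833% = 0.0140833.
While 2% of the post-interest balance exceeds £30.00, each month B ← (B·(1+r))·(1 − 0.02), i.e. B shrinks by the factor (1+r)·0.98 = 0.9938.
This holds for months 1–2. Entering month 3 the balance is £1,471.59; 2% of the post-interest balance is now below £30.00, so the flat £30.00 minimum applies from here.
From month 3 a fixed £30.00 at rate r clears £1,471.59 in 84 more payments. Total: 2 + 84 = 86 months.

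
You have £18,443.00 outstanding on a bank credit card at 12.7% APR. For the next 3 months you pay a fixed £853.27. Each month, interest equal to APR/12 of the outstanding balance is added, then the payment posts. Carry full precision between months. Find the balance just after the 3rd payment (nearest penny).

£16,447.79

Monthly rate r = 12.7%/12 = 1.05833% = 0.0105833.
Each month: B ← B·(1+r) − £853.27.
Month 1: interest £195.19; balance after payment £17,784.92.
Month 2: interest £188.22; balance after payment £17,119.87.
Month 3: interest £181.19; balance after payment £16,447.79.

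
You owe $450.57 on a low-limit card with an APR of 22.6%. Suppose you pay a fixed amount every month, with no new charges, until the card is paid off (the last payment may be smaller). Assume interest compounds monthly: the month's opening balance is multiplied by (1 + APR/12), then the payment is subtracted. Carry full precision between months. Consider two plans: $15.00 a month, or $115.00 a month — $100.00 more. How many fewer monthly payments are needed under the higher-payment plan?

40 fewer payments

Monthly rate r = 22.6%/12 = 1.88333% = 0.0188333.
At $15.00/mo: n = ⌈−ln(1 − rB₀/P)/ln(1+r)⌉ = 45 payments (last $10.56); total interest = total paid − $450.57 = $219.99.
At $115.00/mo: 5 payments (last $12.56); total interest $21.99.
Payments saved = 45 − 5 = 40.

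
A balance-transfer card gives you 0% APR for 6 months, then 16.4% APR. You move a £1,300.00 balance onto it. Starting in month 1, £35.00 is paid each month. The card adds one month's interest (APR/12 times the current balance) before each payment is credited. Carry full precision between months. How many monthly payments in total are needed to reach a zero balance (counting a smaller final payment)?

Promo months 1–6 at r₀ = 0%/12 = 0; months 7+ at r₁ = 16.4%/12 = 0.0136667.
After month 6 (no interest yet): B = £1,300.00 − 6·£35.00 = £1,090.00.
Then at r₁ with £35.00/mo: n₂ = −ln(1 − r₁·B/P)/ln(1+r₁) ≈ 40.85 → 41 more payments.

47 months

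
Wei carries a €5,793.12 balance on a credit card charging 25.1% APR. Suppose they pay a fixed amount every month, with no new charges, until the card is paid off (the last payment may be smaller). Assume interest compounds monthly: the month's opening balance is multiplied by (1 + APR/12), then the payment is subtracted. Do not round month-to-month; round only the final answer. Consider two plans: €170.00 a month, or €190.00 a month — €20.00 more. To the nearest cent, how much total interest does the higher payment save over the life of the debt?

Monthly rate r = 25.1%/12 = 2.09167% = 0.0209167.
At €170.00/mo: n = ⌈−ln(1 − rB₀/P)/ln(1+r)⌉ = 61 payments (last €45.14); total interest = total paid − €5,793.12 = €4,452.02.
At €190.00/mo: 50 payments (last €10.01); total interest €3,526.89.
Interest saved = €4,452.02 − €3,526.89 = €925.13.

€925.13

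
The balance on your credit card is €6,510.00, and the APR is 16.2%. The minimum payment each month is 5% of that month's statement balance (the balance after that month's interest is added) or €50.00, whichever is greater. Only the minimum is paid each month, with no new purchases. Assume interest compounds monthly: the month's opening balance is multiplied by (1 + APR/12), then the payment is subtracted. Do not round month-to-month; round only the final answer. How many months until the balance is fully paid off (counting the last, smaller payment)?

Monthly rate r = 16.2%/12 = 1.35% = 0.0135.
While 5% of the post-interest balance exceeds €50.00, each month B ← (B·(1+r))·(1 − 0.05), i.e. B shrinks by the factor (1+r)·0.95 = 0.96283.
This holds for months 1–50. Entering month 51 the balance is €979.37; 5% of the post-interest balance is now below €50.00, so the flat €50.00 minimum applies from here.
From month 51 a fixed €50.00 at rate r clears €979.37 in 23 more payments. Total: 50 + 23 = 73 months.

73 months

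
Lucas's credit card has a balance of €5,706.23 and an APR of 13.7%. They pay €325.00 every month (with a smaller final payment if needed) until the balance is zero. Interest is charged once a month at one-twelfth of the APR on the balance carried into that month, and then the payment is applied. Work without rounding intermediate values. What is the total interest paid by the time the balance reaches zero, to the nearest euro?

€699

Monthly rate r = 13.7%/12 = 1.14167% = 0.0114167.
Payoff takes n = ⌈−ln(1 − rB₀/P)/ln(1+r)⌉ = ⌈19.706⌉ = 20 payments; the last is €229.93.
Total paid = 19·€325.00 + €229.93 = €6,404.93.
Total interest = total paid − principal = €6,404.93 − €5,706.23 = €698.70.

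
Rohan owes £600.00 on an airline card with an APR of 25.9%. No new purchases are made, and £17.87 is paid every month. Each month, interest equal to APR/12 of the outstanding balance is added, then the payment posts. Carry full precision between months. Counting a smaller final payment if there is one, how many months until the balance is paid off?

61 months

Monthly rate r = 25.9%/12 = 2.15833% = 0.0215833.
Recurrence: B ← B·(1+r) − £17.87.
Month 1: interest £12.95; balance after payment £595.08.
Month 2: interest £12.84; balance after payment £590.05.
Closed form: n = −ln(1 − rB₀/P)/ln(1+r) = −ln(0.27532)/ln(1.02158) ≈ 60.402, so the balance reaches zero during payment 61.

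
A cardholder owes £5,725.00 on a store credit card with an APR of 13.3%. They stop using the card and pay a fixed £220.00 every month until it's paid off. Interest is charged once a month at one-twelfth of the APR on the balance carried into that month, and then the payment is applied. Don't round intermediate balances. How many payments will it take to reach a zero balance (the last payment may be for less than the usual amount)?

Monthly rate r = 13.3%/12 = 1.10833% = 0.0110833.
Recurrence: B ← B·(1+r) − £220.00.
Month 1: interest £63.45; balance after payment £5,568.45.
Month 2: interest £61.72; balance after payment £5,410.17.
Closed form: n = −ln(1 − rB₀/P)/ln(1+r) = −ln(0.71158)/ln(1.01108) ≈ 30.870, so the balance reaches zero during payment 31.

31 months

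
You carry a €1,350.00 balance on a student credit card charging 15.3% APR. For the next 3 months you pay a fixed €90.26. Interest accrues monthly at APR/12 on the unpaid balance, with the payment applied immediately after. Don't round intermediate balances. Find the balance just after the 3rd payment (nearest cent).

€1,128.05

Monthly rate r = 15.3%/12 = 1.275% = 0.01275.
Each month: B ← B·(1+r) − €90.26.
Month 1: interest €17.21; balance after payment €1,276.95.
Month 2: interest €16.28; balance after payment €1,202.97.
Month 3: interest €15.34; balance after payment €1,128.05.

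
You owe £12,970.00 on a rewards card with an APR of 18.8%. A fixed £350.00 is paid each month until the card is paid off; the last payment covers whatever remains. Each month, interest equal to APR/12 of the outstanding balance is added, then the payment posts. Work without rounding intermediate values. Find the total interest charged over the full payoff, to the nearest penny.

Monthly rate r = 18.8%/12 = 1.56667% = 0.0156667.
Payoff takes n = ⌈−ln(1 − rB₀/P)/ln(1+r)⌉ = ⌈55.891⌉ = 56 payments; the last is £312.16.
Total paid = 55·£350.00 + £312.16 = £19,562.16.
Total interest = total paid − principal = £19,562.16 − £12,970.00 = £6,592.16.

£6,592.16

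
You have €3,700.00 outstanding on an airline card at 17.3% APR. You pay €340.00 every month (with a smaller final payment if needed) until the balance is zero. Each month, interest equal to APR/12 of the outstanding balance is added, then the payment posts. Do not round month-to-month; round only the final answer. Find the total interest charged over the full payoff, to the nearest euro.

Monthly rate r = 17.3%/12 = 1.44167% = 0.0144167.
Payoff takes n = ⌈−ln(1 − rB₀/P)/ln(1+r)⌉ = ⌈11.922⌉ = 12 payments; the last is €313.80.
Total paid = 11·€340.00 + €313.80 = €4,053.80.
Total interest = total paid − principal = €4,053.80 − €3,700.00 = €353.80.

€354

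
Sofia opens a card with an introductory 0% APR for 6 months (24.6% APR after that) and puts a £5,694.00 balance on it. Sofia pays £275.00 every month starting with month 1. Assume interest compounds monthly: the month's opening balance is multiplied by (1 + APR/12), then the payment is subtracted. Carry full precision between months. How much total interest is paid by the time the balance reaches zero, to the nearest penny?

Promo months 1–6 at r₀ = 0%/12 = 0; months 7+ at r₁ = 24.6%/12 = 0.0205.
After month 6 (no interest yet): B = £5,694.00 − 6·£275.00 = £4,044.00.
Then at r₁ with £275.00/mo: n₂ = −ln(1 − r₁·B/P)/ln(1+r₁) ≈ 17.68 → 18 more payments.
Total paid = 23·£275.00 + £187.48 = £6,512.48; interest = £6,512.48 − £5,694.00 = £818.48.

£818.48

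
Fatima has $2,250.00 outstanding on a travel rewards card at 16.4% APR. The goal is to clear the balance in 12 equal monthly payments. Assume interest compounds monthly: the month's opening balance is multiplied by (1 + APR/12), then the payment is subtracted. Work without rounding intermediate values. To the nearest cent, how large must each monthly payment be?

Monthly rate r = 16.4%/12 = 1.36667% = 0.0136667.
Level-payment amortization: P = B₀·r / (1 − (1+r)^(−n)) = 2250.00·0.0136667 / (1 − 1.01367^(−12)).
Denominator 1 − (1+r)^(−12) = 0.150314876.
P = 30.75 / 0.150314876 ≈ 204.57.

$204.57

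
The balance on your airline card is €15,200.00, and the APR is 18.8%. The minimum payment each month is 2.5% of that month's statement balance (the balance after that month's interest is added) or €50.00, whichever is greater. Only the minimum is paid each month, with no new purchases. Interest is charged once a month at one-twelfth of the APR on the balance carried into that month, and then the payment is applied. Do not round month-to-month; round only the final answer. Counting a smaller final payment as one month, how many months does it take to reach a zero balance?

271 months

Monthly rate r = 18.8%/12 = 1.56667% = 0.0156667.
While 2.5% of the post-interest balance exceeds €50.00, each month B ← (B·(1+r))·(1 − 0.025), i.e. B shrinks by the factor (1+r)·0.975 = 0.99028.
This holds for months 1–210. Entering month 211 the balance is €1,952.38; 2.5% of the post-interest balance is now below €50.00, so the flat €50.00 minimum applies from here.
From month 211 a fixed €50.00 at rate r clears €1,952.38 in 61 more payments. Total: 210 + 61 = 271 months.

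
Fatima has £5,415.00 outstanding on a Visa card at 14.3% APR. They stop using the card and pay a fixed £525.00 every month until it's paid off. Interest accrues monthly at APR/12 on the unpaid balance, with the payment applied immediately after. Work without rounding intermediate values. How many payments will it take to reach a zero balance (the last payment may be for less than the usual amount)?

Monthly rate r = 14.3%/12 = 1.19167% = 0.0119167.
Recurrence: B ← B·(1+r) − £525.00.
Month 1: interest £64.53; balance after payment £4,954.53.
Month 2: interest £59.04; balance after payment £4,488.57.
Closed form: n = −ln(1 − rB₀/P)/ln(1+r) = −ln(0.87709)/ln(1.01192) ≈ 11.071, so the balance reaches zero during payment 12.

12 months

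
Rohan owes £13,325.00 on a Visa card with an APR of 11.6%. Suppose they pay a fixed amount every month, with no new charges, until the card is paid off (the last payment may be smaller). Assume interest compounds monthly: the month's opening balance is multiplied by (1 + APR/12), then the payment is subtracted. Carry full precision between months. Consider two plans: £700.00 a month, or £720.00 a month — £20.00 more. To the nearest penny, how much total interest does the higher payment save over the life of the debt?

Monthly rate r = 11.6%/12 = 0.966667% = 0.00966667.
At £700.00/mo: n = ⌈−ln(1 − rB₀/P)/ln(1+r)⌉ = 22 payments (last £97.21); total interest = total paid − £13,325.00 = £1,472.21.
At £720.00/mo: 21 payments (last £353.08); total interest £1,428.08.
Interest saved = £1,472.21 − £1,428.08 = £44.13.

£44.13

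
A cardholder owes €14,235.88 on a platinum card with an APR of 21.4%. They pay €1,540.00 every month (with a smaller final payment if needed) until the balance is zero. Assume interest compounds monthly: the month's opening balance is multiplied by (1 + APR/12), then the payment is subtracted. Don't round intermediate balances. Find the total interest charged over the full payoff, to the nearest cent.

Monthly rate r = 21.4%/12 = 1.78333% = 0.0178333.
Payoff takes n = ⌈−ln(1 − rB₀/P)/ln(1+r)⌉ = ⌈10.192⌉ = 11 payments; the last is €297.05.
Total paid = 10·€1,540.00 + €297.05 = €15,697.05.
Total interest = total paid − principal = €15,697.05 − €14,235.88 = €1,461.17.

€1,461.17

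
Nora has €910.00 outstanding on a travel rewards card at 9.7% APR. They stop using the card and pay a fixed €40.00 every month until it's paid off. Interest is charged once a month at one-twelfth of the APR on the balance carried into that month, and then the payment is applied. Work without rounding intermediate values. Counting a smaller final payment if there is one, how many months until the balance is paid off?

26 payments

Monthly rate r = 9.7%/12 = 0.808333% = 0.00808333.
Recurrence: B ← B·(1+r) − €40.00.
Month 1: interest €7.36; balance after payment €877.36.
Month 2: interest €7.09; balance after payment €844.45.
Closed form: n = −ln(1 − rB₀/P)/ln(1+r) = −ln(0.8161)/ln(1.00808) ≈ 25.241, so the balance reaches zero during payment 26.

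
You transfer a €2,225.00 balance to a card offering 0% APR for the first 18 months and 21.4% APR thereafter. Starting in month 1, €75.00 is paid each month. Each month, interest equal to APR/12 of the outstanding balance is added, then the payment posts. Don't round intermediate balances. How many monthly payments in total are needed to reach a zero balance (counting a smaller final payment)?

Promo months 1–18 at r₀ = 0%/12 = 0; months 19+ at r₁ = 21.4%/12 = 0.0178333.
After month 18 (no interest yet): B = €2,225.00 − 18·€75.00 = €875.00.
Then at r₁ with €75.00/mo: n₂ = −ln(1 − r₁·B/P)/ln(1+r₁) ≈ 13.20 → 14 more payments.

32 months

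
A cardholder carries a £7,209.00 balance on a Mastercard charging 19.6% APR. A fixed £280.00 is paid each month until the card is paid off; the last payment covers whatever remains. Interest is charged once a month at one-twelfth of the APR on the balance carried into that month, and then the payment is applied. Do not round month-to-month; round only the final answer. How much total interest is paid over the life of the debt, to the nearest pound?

£2,221

Monthly rate r = 19.6%/12 = 1.63333% = 0.0163333.
Payoff takes n = ⌈−ln(1 − rB₀/P)/ln(1+r)⌉ = ⌈33.678⌉ = 34 payments; the last is £190.38.
Total paid = 33·£280.00 + £190.38 = £9,430.38.
Total interest = total paid − principal = £9,430.38 − £7,209.00 = £2,221.38.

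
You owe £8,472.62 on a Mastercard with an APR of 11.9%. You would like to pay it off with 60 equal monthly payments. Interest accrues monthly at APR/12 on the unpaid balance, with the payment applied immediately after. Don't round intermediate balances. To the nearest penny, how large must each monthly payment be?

Monthly rate r = 11.9%/12 = 0.991667% = 0.00991667.
Level-payment amortization: P = B₀·r / (1 − (1+r)^(−n)) = 8472.62·0.00991667 / (1 − 1.00992^(−60)).
Denominator 1 − (1+r)^(−60) = 0.446818517.
P = 84.0201 / 0.446818517 ≈ 188.04.

£188.04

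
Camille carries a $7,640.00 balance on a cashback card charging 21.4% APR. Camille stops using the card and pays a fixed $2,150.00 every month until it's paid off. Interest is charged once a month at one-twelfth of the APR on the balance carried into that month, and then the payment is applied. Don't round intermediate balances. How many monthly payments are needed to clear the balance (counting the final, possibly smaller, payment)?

4 payments

Monthly rate r = 21.4%/12 = 1.78333% = 0.0178333.
Recurrence: B ← B·(1+r) − $2,150.00.
Month 1: interest $136.25; balance after payment $5,626.25.
Month 2: interest $100.33; balance after payment $3,576.58.
Month 3: interest $63.78; balance after payment $1,490.36.
Month 4: interest $26.58; balance after payment $0.00.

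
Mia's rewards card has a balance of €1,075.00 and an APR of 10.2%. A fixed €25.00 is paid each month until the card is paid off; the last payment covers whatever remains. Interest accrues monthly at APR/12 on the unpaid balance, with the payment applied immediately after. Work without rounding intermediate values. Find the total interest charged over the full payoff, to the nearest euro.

€269

Monthly rate r = 10.2%/12 = 0.85% = 0.0085.
Payoff takes n = ⌈−ln(1 − rB₀/P)/ln(1+r)⌉ = ⌈53.747⌉ = 54 payments; the last is €18.69.
Total paid = 53·€25.00 + €18.69 = €1,343.69.
Total interest = total paid − principal = €1,343.69 − €1,075.00 = €268.69.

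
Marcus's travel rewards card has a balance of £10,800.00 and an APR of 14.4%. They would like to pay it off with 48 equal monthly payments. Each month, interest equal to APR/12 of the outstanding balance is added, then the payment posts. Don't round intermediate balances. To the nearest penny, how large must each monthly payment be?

Monthly rate r = 14.4%/12 = 1.2% = 0.012.
Level-payment amortization: P = B₀·r / (1 − (1+r)^(−n)) = 10800.00·0.012 / (1 − 1.012^(−48)).
Denominator 1 − (1+r)^(−48) = 0.435926886.
P = 129.6 / 0.435926886 ≈ 297.30.

£297.30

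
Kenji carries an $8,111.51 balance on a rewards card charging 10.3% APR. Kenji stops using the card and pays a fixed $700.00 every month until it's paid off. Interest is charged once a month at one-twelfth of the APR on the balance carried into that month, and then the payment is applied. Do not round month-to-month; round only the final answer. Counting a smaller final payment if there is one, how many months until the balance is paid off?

Monthly rate r = 10.3%/12 = 0.858333% = 0.00858333.
Recurrence: B ← B·(1+r) − $700.00.
Month 1: interest $69.62; balance after payment $7,481.13.
Month 2: interest $64.21; balance after payment $6,845.35.
Closed form: n = −ln(1 − rB₀/P)/ln(1+r) = −ln(0.90054)/ln(1.00858) ≈ 12.258, so the balance reaches zero during payment 13.

13 months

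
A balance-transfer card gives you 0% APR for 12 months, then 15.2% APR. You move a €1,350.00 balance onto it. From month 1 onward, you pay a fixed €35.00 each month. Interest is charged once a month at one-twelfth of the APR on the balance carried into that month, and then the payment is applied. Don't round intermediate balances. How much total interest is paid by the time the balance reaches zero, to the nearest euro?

€211

Promo months 1–12 at r₀ = 0%/12 = 0; months 13+ at r₁ = 15.2%/12 = 0.0126667.
After month 12 (no interest yet): B = €1,350.00 − 12·€35.00 = €930.00.
Then at r₁ with €35.00/mo: n₂ = −ln(1 − r₁·B/P)/ln(1+r₁) ≈ 32.60 → 33 more payments.
Total paid = 44·€35.00 + €21.04 = €1,561.04; interest = €1,561.04 − €1,350.00 = €211.04.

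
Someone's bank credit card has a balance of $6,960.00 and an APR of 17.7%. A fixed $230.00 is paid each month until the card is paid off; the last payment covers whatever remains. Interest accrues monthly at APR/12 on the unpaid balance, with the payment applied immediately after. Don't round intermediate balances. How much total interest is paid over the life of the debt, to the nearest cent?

Monthly rate r = 17.7%/12 = 1.475% = 0.01475.
Payoff takes n = ⌈−ln(1 − rB₀/P)/ln(1+r)⌉ = ⌈40.378⌉ = 41 payments; the last is $87.22.
Total paid = 40·$230.00 + $87.22 = $9,287.22.
Total interest = total paid − principal = $9,287.22 − $6,960.00 = $2,327.22.

$2,327.22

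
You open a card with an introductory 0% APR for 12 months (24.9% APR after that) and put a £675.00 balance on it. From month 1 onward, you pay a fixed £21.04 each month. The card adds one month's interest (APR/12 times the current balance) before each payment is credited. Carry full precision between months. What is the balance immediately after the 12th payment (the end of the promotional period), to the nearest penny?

£422.52

Promo months 1–12 at r₀ = 0%/12 = 0; months 13+ at r₁ = 24.9%/12 = 0.02075.
After month 12 (no interest yet): B = £675.00 − 12·£21.04 = £422.52.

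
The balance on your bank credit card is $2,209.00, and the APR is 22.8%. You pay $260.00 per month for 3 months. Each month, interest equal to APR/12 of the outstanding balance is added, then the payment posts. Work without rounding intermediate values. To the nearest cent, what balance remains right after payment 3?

$1,542.41

Monthly rate r = 22.8%/12 = 1.9% = 0.019.
Each month: B ← B·(1+r) − $260.00.
Month 1: interest $41.97; balance after payment $1,990.97.
Month 2: interest $37.83; balance after payment $1,768.80.
Month 3: interest $33.61; balance after payment $1,542.41.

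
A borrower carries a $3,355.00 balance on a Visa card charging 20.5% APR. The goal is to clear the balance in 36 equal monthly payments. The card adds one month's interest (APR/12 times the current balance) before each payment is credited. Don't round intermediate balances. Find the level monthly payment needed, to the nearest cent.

Monthly rate r = 20.5%/12 = 1.70833% = 0.0170833.
Level-payment amortization: P = B₀·r / (1 − (1+r)^(−n)) = 3355.00·0.0170833 / (1 − 1.01708^(−36)).
Denominator 1 − (1+r)^(−36) = 0.456543681.
P = 57.3146 / 0.456543681 ≈ 125.54.

$125.54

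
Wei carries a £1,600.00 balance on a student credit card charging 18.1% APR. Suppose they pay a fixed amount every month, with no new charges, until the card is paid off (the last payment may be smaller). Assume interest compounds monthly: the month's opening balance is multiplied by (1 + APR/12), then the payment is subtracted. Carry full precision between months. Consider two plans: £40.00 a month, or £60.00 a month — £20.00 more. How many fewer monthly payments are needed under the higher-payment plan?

27 fewer payments

Monthly rate r = 18.1%/12 = 1.50833% = 0.0150833.
At £40.00/mo: n = ⌈−ln(1 − rB₀/P)/ln(1+r)⌉ = 62 payments (last £30.64); total interest = total paid − £1,600.00 = £870.64.
At £60.00/mo: 35 payments (last £22.28); total interest £462.28.
Payments saved = 62 − 35 = 27.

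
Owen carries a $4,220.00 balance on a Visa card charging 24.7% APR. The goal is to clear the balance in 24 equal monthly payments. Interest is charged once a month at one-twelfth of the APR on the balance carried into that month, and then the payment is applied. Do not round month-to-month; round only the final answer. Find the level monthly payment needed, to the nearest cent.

Monthly rate r = 24.7%/12 = 2.05833% = 0.0205833.
Level-payment amortization: P = B₀·r / (1 − (1+r)^(−n)) = 4220.00·0.0205833 / (1 − 1.02058^(−24)).
Denominator 1 − (1+r)^(−24) = 0.386751243.
P = 86.8617 / 0.386751243 ≈ 224.59.

$224.59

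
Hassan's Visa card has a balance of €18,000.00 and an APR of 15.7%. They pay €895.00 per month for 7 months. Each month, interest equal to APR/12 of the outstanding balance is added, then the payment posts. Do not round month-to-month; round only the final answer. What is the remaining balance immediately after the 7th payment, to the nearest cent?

Monthly rate r = 15.7%/12 = 1.30833% = 0.0130833.
Each month: B ← B·(1+r) − €895.00.
Month 1: interest €235.50; balance after payment €17,340.50.
Month 2: interest €226.87; balance after payment €16,672.37.
Month 3: interest €218.13; balance after payment €15,995.50.
Month 4: interest €209.27; balance after payment €15,309.78.
Month 5: interest €200.30; balance after payment €14,615.08.
Month 6: interest €191.21; balance after payment €13,911.29.
Month 7: interest €182.01; balance after payment €13,198.30.

€13,198.30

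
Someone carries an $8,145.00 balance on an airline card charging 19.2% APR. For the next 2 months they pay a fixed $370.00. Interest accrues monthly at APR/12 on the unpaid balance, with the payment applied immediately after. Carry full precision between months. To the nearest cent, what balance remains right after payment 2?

Monthly rate r = 19.2%/12 = 1.6% = 0.016.
Each month: B ← B·(1+r) − $370.00.
Month 1: interest $130.32; balance after payment $7,905.32.
Month 2: interest $126.49; balance after payment $7,661.81.

$7,661.81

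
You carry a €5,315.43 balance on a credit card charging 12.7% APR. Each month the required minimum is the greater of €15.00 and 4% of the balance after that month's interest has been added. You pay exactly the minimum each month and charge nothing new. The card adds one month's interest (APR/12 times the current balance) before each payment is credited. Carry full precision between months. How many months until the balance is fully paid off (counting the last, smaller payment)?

117 months

Monthly rate r = 12.7%/12 = 1.05833% = 0.0105833.
While 4% of the post-interest balance exceeds €15.00, each month B ← (B·(1+r))·(1 − 0.04), i.e. B shrinks by the factor (1+r)·0.96 = 0.97016.
This holds for months 1–88. Entering month 89 the balance is €369.62; 4% of the post-interest balance is now below €15.00, so the flat €15.00 minimum applies from here.
From month 89 a fixed €15.00 at rate r clears €369.62 in 29 more payments. Total: 88 + 29 = 117 months.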